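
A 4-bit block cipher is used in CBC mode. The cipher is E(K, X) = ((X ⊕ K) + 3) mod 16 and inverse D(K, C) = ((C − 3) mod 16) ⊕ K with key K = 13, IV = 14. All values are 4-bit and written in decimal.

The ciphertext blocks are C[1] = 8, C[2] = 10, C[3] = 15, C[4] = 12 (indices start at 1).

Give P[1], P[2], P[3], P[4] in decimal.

CBC decryption: P_i = D(K, C_i) ⊕ C_{i−1}, with C_{0} = IV.
P[1]: D(K, 8) = 8; 8 ⊕ 14 = 6.
P[2]: D(K, 10) = 10; 10 ⊕ 8 = 2.
P[3]: D(K, 15) = 1; 1 ⊕ 10 = 11.
P[4]: D(K, 12) = 4; 4 ⊕ 15 = 11.

P[1] = 6, P[2] = 2, P[3] = 11, P[4] = 11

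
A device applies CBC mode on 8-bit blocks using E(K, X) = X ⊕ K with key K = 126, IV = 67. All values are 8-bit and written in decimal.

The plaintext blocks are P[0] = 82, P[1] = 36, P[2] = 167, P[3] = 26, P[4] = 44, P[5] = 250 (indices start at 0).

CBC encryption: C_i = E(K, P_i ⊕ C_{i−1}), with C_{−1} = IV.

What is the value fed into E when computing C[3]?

246

C[0]: P[0] ⊕ 67 = 17; E(K, 17) = 111.
C[1]: P[1] ⊕ 111 = 75; E(K, 75) = 53.
C[2]: P[2] ⊕ 53 = 146; E(K, 146) = 236.
C[3]: P[3] ⊕ 236 = 246; E(K, 246) = 136.
So the input to E for block [3] is 246.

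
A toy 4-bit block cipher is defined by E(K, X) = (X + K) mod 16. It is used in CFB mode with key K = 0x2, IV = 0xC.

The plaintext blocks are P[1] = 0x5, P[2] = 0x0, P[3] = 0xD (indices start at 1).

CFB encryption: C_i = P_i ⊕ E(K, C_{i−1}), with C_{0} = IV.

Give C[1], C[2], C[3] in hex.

C[1] = 0xB, C[2] = 0xD, C[3] = 0x2

C[1]: E(K, 0xC) = 0xE; 0x5 ⊕ 0xE = 0xB.
C[2]: E(K, 0xB) = 0xD; 0x0 ⊕ 0xD = 0xD.
C[3]: E(K, 0xD) = 0xF; 0xD ⊕ 0xF = 0x2.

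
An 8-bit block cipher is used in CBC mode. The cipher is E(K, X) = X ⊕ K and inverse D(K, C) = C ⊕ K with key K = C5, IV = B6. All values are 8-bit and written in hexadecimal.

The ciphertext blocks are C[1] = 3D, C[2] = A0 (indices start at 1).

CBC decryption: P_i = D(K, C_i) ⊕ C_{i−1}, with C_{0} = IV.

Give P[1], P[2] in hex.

P[1] = 4E, P[2] = 58

P[1]: D(K, 3D) = F8; F8 ⊕ B6 = 4E.
P[2]: D(K, A0) = 65; 65 ⊕ 3D = 58.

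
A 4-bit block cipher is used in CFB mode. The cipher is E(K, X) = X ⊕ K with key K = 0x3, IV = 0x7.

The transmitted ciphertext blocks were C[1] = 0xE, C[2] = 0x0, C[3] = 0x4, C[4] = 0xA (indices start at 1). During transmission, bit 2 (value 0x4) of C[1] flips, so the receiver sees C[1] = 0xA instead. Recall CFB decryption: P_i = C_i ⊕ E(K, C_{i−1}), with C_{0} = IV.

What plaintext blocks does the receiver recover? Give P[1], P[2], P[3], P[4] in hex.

Only C[1] changed, to 0xA. In CFB, a change in C_i flips the same bit in P_i and garbles P_{i+1}. Decrypting the received ciphertext:
P[1]: E(K, 0x7) = 0x4; 0xA ⊕ 0x4 = 0xE.
P[2]: E(K, 0xA) = 0x9; 0x0 ⊕ 0x9 = 0x9.
P[3]: E(K, 0x0) = 0x3; 0x4 ⊕ 0x3 = 0x7.
P[4]: E(K, 0x4) = 0x7; 0xA ⊕ 0x7 = 0xD.
Blocks that differ from the original plaintext: P[1], P[2].

P[1] = 0xE, P[2] = 0x9, P[3] = 0x7, P[4] = 0xD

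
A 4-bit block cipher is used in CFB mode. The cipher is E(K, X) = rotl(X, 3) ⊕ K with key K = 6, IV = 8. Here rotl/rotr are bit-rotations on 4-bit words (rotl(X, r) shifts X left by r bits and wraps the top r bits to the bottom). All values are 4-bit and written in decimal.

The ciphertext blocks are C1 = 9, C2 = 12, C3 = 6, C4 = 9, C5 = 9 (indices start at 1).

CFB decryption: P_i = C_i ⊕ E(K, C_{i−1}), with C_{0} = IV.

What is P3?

P3: E(K, 12) = 0; 6 ⊕ 0 = 6.

P3 = 6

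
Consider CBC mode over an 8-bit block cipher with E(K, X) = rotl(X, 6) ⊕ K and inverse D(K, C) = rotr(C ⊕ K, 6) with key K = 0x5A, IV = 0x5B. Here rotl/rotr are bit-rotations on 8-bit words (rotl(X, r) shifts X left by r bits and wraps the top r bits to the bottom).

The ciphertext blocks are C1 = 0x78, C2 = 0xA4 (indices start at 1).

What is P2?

P2 = 0x83

CBC decryption: P_i = D(K, C_i) ⊕ C_{i−1}, with C_{0} = IV.
P2: D(K, 0xA4) = 0xFB; 0xFB ⊕ 0x78 = 0x83.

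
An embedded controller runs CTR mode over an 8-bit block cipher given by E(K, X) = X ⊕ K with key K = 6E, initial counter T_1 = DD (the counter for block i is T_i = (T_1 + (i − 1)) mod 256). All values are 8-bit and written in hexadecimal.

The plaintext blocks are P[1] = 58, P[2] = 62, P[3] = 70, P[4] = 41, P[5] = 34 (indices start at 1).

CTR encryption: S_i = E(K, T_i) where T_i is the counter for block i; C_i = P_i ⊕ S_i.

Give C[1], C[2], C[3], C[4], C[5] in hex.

C[1] = EB, C[2] = D2, C[3] = C1, C[4] = CF, C[5] = BB

C[1]: T = DD, S = E(K, T) = B3; 58 ⊕ B3 = EB.
C[2]: T = DE, S = E(K, T) = B0; 62 ⊕ B0 = D2.
C[3]: T = DF, S = E(K, T) = B1; 70 ⊕ B1 = C1.
C[4]: T = E0, S = E(K, T) = 8E; 41 ⊕ 8E = CF.
C[5]: T = E1, S = E(K, T) = 8F; 34 ⊕ 8F = BB.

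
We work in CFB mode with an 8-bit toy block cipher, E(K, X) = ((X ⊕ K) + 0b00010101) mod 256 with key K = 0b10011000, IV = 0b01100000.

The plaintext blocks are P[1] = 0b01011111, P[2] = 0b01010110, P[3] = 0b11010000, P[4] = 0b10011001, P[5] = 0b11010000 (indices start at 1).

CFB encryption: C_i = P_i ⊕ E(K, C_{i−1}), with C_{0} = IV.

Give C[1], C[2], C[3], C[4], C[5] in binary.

C[1]: E(K, 0b01100000) = 0b00001101; 0b01011111 ⊕ 0b00001101 = 0b01010010.
C[2]: E(K, 0b01010010) = 0b11011111; 0b01010110 ⊕ 0b11011111 = 0b10001001.
C[3]: E(K, 0b10001001) = 0b00100110; 0b11010000 ⊕ 0b00100110 = 0b11110110.
C[4]: E(K, 0b11110110) = 0b10000011; 0b10011001 ⊕ 0b10000011 = 0b00011010.
C[5]: E(K, 0b00011010) = 0b10010111; 0b11010000 ⊕ 0b10010111 = 0b01000111.

C[1] = 0b01010010, C[2] = 0b10001001, C[3] = 0b11110110, C[4] = 0b00011010, C[5] = 0b01000111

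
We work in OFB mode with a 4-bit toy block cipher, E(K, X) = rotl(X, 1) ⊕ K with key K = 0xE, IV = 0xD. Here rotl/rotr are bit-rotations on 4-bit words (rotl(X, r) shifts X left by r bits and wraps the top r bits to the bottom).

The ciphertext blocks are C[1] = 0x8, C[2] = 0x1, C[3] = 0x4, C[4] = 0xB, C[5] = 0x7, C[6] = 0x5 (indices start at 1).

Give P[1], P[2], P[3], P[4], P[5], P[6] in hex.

P[1] = 0xD, P[2] = 0x5, P[3] = 0x2, P[4] = 0x9, P[5] = 0xD, P[6] = 0xE

OFB decryption: S_i = E(K, S_{i−1}) with S_{0} = IV; P_i = C_i ⊕ S_i.
P[1]: S = E(K, 0xD) = 0x5; 0x8 ⊕ 0x5 = 0xD.
P[2]: S = E(K, 0x5) = 0x4; 0x1 ⊕ 0x4 = 0x5.
P[3]: S = E(K, 0x4) = 0x6; 0x4 ⊕ 0x6 = 0x2.
P[4]: S = E(K, 0x6) = 0x2; 0xB ⊕ 0x2 = 0x9.
P[5]: S = E(K, 0x2) = 0xA; 0x7 ⊕ 0xA = 0xD.
P[6]: S = E(K, 0xA) = 0xB; 0x5 ⊕ 0xB = 0xE.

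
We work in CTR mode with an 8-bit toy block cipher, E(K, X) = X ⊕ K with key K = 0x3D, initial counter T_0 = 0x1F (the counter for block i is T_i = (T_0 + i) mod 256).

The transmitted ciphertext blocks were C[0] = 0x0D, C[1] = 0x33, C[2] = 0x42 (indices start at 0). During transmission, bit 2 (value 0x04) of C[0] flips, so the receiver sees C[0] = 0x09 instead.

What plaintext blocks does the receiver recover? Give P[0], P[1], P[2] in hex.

P[0] = 0x2B, P[1] = 0x2E, P[2] = 0x5E

CTR decryption: S_i = E(K, T_i) where T_i is the counter for block i; P_i = C_i ⊕ S_i.
Only C[0] changed, to 0x09. In CTR, a change in C_i flips the same bit in P_i only; the keystream is unaffected. Decrypting the received ciphertext:
P[0]: T = 0x1F, S = E(K, T) = 0x22; 0x09 ⊕ 0x22 = 0x2B.
P[1]: T = 0x20, S = E(K, T) = 0x1D; 0x33 ⊕ 0x1D = 0x2E.
P[2]: T = 0x21, S = E(K, T) = 0x1C; 0x42 ⊕ 0x1C = 0x5E.
Blocks that differ from the original plaintext: P[0].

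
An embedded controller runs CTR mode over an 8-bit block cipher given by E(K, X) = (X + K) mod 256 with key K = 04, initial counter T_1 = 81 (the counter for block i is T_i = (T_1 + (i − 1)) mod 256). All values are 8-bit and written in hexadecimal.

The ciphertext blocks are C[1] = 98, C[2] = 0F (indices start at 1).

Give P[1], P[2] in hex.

P[1] = 1D, P[2] = 89

CTR decryption: S_i = E(K, T_i) where T_i is the counter for block i; P_i = C_i ⊕ S_i.
P[1]: T = 81, S = E(K, T) = 85; 98 ⊕ 85 = 1D.
P[2]: T = 82, S = E(K, T) = 86; 0F ⊕ 86 = 89.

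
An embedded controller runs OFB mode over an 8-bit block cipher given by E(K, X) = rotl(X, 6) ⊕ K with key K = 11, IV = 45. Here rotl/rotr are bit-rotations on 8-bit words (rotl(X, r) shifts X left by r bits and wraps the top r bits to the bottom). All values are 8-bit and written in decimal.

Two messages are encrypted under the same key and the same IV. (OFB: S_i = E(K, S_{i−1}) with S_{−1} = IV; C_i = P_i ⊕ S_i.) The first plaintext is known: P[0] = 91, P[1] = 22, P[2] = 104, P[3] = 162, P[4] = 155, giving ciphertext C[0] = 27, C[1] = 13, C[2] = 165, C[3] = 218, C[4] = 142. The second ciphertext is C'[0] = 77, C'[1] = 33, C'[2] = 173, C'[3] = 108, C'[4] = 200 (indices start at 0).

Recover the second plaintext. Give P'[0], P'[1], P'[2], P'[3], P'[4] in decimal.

P'[0] = 13, P'[1] = 58, P'[2] = 96, P'[3] = 20, P'[4] = 221

In OFB with a reused IV, both messages share the same keystream S_i, so C_i ⊕ C'_i = P_i ⊕ P'_i and thus P'_i = P_i ⊕ C_i ⊕ C'_i.
P'[0]: 91 ⊕ 27 ⊕ 77 = 13.
P'[1]: 22 ⊕ 13 ⊕ 33 = 58.
P'[2]: 104 ⊕ 165 ⊕ 173 = 96.
P'[3]: 162 ⊕ 218 ⊕ 108 = 20.
P'[4]: 155 ⊕ 142 ⊕ 200 = 221.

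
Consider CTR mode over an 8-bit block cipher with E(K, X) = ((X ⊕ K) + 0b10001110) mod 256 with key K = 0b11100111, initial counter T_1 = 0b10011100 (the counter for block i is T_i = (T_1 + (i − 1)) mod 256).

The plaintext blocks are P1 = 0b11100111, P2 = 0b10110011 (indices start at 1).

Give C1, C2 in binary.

CTR encryption: S_i = E(K, T_i) where T_i is the counter for block i; C_i = P_i ⊕ S_i.
C1: T = 0b10011100, S = E(K, T) = 0b00001001; 0b11100111 ⊕ 0b00001001 = 0b11101110.
C2: T = 0b10011101, S = E(K, T) = 0b00001000; 0b10110011 ⊕ 0b00001000 = 0b10111011.

C1 = 0b11101110, C2 = 0b10111011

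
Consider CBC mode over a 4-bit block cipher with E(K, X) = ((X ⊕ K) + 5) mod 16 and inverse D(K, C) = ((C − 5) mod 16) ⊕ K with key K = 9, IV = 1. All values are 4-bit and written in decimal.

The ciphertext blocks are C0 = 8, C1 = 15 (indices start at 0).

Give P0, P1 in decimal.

CBC decryption: P_i = D(K, C_i) ⊕ C_{i−1}, with C_{−1} = IV.
P0: D(K, 8) = 10; 10 ⊕ 1 = 11.
P1: D(K, 15) = 3; 3 ⊕ 8 = 11.

P0 = 11, P1 = 11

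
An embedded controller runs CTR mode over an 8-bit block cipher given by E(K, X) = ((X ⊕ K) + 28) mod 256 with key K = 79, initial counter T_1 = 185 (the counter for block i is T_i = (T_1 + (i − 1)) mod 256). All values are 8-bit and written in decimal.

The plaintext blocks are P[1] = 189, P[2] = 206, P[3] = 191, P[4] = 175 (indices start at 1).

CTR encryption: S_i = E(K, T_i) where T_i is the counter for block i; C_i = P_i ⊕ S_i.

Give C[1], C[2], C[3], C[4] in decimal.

C[1] = 175, C[2] = 223, C[3] = 175, C[4] = 160

C[1]: T = 185, S = E(K, T) = 18; 189 ⊕ 18 = 175.
C[2]: T = 186, S = E(K, T) = 17; 206 ⊕ 17 = 223.
C[3]: T = 187, S = E(K, T) = 16; 191 ⊕ 16 = 175.
C[4]: T = 188, S = E(K, T) = 15; 175 ⊕ 15 = 160.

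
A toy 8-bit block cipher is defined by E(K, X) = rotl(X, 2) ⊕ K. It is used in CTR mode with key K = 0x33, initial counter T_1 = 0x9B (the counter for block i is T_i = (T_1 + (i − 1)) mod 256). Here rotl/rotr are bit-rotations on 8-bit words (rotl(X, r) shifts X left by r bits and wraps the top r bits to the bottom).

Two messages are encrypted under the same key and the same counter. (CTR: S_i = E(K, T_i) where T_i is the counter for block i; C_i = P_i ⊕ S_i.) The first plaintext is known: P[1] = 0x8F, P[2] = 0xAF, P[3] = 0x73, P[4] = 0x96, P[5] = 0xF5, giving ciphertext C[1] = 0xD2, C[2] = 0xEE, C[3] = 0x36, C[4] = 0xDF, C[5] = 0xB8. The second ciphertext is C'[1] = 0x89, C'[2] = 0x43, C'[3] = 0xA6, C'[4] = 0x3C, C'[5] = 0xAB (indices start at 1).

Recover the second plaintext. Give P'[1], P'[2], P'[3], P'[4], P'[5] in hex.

In CTR with a reused counter, both messages share the same keystream S_i, so C_i ⊕ C'_i = P_i ⊕ P'_i and thus P'_i = P_i ⊕ C_i ⊕ C'_i.
P'[1]: 0x8F ⊕ 0xD2 ⊕ 0x89 = 0xD4.
P'[2]: 0xAF ⊕ 0xEE ⊕ 0x43 = 0x02.
P'[3]: 0x73 ⊕ 0x36 ⊕ 0xA6 = 0xE3.
P'[4]: 0x96 ⊕ 0xDF ⊕ 0x3C = 0x75.
P'[5]: 0xF5 ⊕ 0xB8 ⊕ 0xAB = 0xE6.

P'[1] = 0xD4, P'[2] = 0x02, P'[3] = 0xE3, P'[4] = 0x75, P'[5] = 0xE6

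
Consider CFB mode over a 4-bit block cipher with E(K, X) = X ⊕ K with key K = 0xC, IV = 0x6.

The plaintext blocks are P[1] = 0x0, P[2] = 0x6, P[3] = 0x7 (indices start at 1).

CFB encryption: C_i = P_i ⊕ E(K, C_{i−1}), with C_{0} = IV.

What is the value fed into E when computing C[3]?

C[1]: E(K, 0x6) = 0xA; 0x0 ⊕ 0xA = 0xA.
C[2]: E(K, 0xA) = 0x6; 0x6 ⊕ 0x6 = 0x0.
C[3]: E(K, 0x0) = 0xC; 0x7 ⊕ 0xC = 0xB.
So the input to E for block [3] is 0x0.

0x0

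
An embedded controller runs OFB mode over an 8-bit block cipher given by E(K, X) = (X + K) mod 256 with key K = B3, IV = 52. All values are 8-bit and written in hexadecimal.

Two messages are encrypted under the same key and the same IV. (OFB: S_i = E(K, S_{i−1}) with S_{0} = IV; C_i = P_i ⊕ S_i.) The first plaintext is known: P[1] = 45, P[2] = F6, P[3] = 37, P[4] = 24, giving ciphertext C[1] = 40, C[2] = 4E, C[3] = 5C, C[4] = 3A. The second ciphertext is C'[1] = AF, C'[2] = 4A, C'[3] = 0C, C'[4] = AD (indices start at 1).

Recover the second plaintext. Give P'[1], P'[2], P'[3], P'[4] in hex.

In OFB with a reused IV, both messages share the same keystream S_i, so C_i ⊕ C'_i = P_i ⊕ P'_i and thus P'_i = P_i ⊕ C_i ⊕ C'_i.
P'[1]: 45 ⊕ 40 ⊕ AF = AA.
P'[2]: F6 ⊕ 4E ⊕ 4A = F2.
P'[3]: 37 ⊕ 5C ⊕ 0C = 67.
P'[4]: 24 ⊕ 3A ⊕ AD = B3.

P'[1] = AA, P'[2] = F2, P'[3] = 67, P'[4] = B3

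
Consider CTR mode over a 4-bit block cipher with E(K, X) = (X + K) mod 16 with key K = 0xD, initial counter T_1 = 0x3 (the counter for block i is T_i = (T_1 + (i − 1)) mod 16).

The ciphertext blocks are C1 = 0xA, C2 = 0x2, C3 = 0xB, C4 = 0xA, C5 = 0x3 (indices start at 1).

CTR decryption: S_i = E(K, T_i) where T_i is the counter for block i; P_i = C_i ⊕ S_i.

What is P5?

P5 = 0x7

P5: T = 0x7, S = E(K, T) = 0x4; 0x3 ⊕ 0x4 = 0x7.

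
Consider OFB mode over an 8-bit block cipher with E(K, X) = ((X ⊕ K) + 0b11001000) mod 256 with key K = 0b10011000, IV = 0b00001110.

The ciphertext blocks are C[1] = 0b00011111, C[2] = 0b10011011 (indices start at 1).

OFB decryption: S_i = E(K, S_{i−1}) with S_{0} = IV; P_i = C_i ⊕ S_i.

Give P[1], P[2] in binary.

P[1] = 0b01000001, P[2] = 0b00010101

P[1]: S = E(K, 0b00001110) = 0b01011110; 0b00011111 ⊕ 0b01011110 = 0b01000001.
P[2]: S = E(K, 0b01011110) = 0b10001110; 0b10011011 ⊕ 0b10001110 = 0b00010101.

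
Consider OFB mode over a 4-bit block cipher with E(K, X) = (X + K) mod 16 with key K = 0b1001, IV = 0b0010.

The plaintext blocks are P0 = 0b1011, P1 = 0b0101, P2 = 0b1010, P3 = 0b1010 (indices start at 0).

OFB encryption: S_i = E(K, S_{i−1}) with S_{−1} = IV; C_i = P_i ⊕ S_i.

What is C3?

C3 = 0b1100

C0: S = E(K, 0b0010) = 0b1011; 0b1011 ⊕ 0b1011 = 0b0000.
C1: S = E(K, 0b1011) = 0b0100; 0b0101 ⊕ 0b0100 = 0b0001.
C2: S = E(K, 0b0100) = 0b1101; 0b1010 ⊕ 0b1101 = 0b0111.
C3: S = E(K, 0b1101) = 0b0110; 0b1010 ⊕ 0b0110 = 0b1100.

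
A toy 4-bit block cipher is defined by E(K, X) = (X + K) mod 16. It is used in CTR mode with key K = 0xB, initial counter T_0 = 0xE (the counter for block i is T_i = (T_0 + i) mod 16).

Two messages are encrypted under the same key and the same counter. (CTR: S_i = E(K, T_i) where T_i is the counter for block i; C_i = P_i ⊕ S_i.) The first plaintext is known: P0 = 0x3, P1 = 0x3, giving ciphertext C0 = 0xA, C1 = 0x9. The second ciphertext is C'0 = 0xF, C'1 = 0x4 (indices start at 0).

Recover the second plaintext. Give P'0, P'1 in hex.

In CTR with a reused counter, both messages share the same keystream S_i, so C_i ⊕ C'_i = P_i ⊕ P'_i and thus P'_i = P_i ⊕ C_i ⊕ C'_i.
P'0: 0x3 ⊕ 0xA ⊕ 0xF = 0x6.
P'1: 0x3 ⊕ 0x9 ⊕ 0x4 = 0xE.

P'0 = 0x6, P'1 = 0xE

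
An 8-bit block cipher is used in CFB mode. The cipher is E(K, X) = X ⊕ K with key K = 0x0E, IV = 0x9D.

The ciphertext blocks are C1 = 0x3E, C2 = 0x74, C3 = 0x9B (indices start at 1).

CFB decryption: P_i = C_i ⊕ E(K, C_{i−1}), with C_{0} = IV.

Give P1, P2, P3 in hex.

P1 = 0xAD, P2 = 0x44, P3 = 0xE1

P1: E(K, 0x9D) = 0x93; 0x3E ⊕ 0x93 = 0xAD.
P2: E(K, 0x3E) = 0x30; 0x74 ⊕ 0x30 = 0x44.
P3: E(K, 0x74) = 0x7A; 0x9B ⊕ 0x7A = 0xE1.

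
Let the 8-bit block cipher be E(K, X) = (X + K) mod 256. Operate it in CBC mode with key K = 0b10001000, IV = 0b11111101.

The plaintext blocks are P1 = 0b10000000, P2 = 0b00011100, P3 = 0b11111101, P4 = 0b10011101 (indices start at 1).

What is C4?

CBC encryption: C_i = E(K, P_i ⊕ C_{i−1}), with C_{0} = IV.
C1: P1 ⊕ 0b11111101 = 0b01111101; E(K, 0b01111101) = 0b00000101.
C2: P2 ⊕ 0b00000101 = 0b00011001; E(K, 0b00011001) = 0b10100001.
C3: P3 ⊕ 0b10100001 = 0b01011100; E(K, 0b01011100) = 0b11100100.
C4: P4 ⊕ 0b11100100 = 0b01111001; E(K, 0b01111001) = 0b00000001.

C4 = 0b00000001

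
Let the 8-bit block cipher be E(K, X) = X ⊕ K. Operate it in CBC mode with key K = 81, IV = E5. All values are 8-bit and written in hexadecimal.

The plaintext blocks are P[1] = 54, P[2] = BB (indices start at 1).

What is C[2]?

C[2] = 0A

CBC encryption: C_i = E(K, P_i ⊕ C_{i−1}), with C_{0} = IV.
C[1]: P[1] ⊕ E5 = B1; E(K, B1) = 30.
C[2]: P[2] ⊕ 30 = 8B; E(K, 8B) = 0A.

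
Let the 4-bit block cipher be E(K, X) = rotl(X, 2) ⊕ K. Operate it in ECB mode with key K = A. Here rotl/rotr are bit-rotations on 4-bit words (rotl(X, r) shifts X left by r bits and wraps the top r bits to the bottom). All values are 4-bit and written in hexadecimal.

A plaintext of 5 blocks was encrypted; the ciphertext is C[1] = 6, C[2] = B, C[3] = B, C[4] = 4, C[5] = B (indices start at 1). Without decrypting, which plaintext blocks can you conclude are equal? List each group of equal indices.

P[2] = P[3] = P[5]

ECB encrypts each block independently with the same key, so equal ciphertext blocks imply equal plaintext blocks.
C[2] = C[3] = C[5] = B, so P[2] = P[3] = P[5].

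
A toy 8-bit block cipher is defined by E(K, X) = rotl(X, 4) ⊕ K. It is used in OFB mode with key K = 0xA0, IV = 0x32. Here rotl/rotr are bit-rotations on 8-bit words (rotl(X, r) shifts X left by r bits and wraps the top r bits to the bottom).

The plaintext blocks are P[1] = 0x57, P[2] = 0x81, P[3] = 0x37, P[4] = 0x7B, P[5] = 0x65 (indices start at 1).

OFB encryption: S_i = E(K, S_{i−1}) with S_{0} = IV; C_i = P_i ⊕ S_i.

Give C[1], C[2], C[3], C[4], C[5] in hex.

C[1] = 0xD4, C[2] = 0x19, C[3] = 0x1E, C[4] = 0x49, C[5] = 0xE6

C[1]: S = E(K, 0x32) = 0x83; 0x57 ⊕ 0x83 = 0xD4.
C[2]: S = E(K, 0x83) = 0x98; 0x81 ⊕ 0x98 = 0x19.
C[3]: S = E(K, 0x98) = 0x29; 0x37 ⊕ 0x29 = 0x1E.
C[4]: S = E(K, 0x29) = 0x32; 0x7B ⊕ 0x32 = 0x49.
C[5]: S = E(K, 0x32) = 0x83; 0x65 ⊕ 0x83 = 0xE6.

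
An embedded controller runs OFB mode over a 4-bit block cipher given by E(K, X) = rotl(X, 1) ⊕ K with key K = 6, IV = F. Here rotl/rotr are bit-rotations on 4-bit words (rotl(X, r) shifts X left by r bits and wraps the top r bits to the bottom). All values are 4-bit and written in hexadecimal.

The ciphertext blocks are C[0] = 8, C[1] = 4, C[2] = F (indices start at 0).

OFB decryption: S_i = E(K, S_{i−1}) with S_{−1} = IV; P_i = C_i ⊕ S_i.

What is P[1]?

P[0]: S = E(K, F) = 9; 8 ⊕ 9 = 1.
P[1]: S = E(K, 9) = 5; 4 ⊕ 5 = 1.

P[1] = 1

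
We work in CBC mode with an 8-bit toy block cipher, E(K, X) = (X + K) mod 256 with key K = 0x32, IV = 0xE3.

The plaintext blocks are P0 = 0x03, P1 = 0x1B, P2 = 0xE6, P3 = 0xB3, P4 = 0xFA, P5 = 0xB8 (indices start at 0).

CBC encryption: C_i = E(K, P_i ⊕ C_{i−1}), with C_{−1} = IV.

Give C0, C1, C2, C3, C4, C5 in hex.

C0: P0 ⊕ 0xE3 = 0xE0; E(K, 0xE0) = 0x12.
C1: P1 ⊕ 0x12 = 0x09; E(K, 0x09) = 0x3B.
C2: P2 ⊕ 0x3B = 0xDD; E(K, 0xDD) = 0x0F.
C3: P3 ⊕ 0x0F = 0xBC; E(K, 0xBC) = 0xEE.
C4: P4 ⊕ 0xEE = 0x14; E(K, 0x14) = 0x46.
C5: P5 ⊕ 0x46 = 0xFE; E(K, 0xFE) = 0x30.

C0 = 0x12, C1 = 0x3B, C2 = 0x0F, C3 = 0xEE, C4 = 0x46, C5 = 0x30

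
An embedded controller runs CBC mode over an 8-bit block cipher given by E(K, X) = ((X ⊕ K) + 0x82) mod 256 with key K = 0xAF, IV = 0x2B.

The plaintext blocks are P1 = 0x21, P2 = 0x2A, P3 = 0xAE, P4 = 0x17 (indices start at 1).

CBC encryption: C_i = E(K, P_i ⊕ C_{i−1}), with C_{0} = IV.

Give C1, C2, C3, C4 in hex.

C1 = 0x27, C2 = 0x24, C3 = 0xA7, C4 = 0xA1

C1: P1 ⊕ 0x2B = 0x0A; E(K, 0x0A) = 0x27.
C2: P2 ⊕ 0x27 = 0x0D; E(K, 0x0D) = 0x24.
C3: P3 ⊕ 0x24 = 0x8A; E(K, 0x8A) = 0xA7.
C4: P4 ⊕ 0xA7 = 0xB0; E(K, 0xB0) = 0xA1.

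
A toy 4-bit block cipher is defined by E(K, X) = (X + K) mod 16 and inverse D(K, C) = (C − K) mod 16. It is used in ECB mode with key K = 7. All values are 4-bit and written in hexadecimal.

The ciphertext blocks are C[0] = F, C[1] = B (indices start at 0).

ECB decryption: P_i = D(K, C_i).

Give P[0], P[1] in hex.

P[0]: D(K, F) = 8.
P[1]: D(K, B) = 4.

P[0] = 8, P[1] = 4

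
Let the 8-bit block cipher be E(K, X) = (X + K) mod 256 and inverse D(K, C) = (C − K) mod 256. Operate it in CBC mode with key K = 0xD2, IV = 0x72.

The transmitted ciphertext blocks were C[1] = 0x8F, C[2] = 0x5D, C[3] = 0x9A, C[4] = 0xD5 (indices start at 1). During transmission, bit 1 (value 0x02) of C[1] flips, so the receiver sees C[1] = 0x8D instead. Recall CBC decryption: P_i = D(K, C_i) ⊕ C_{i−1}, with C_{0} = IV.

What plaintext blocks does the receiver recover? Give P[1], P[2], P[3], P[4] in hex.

Only C[1] changed, to 0x8D. In CBC, a change in C_i garbles P_i and flips the same bit in P_{i+1}. Decrypting the received ciphertext:
P[1]: D(K, 0x8D) = 0xBB; 0xBB ⊕ 0x72 = 0xC9.
P[2]: D(K, 0x5D) = 0x8B; 0x8B ⊕ 0x8D = 0x06.
P[3]: D(K, 0x9A) = 0xC8; 0xC8 ⊕ 0x5D = 0x95.
P[4]: D(K, 0xD5) = 0x03; 0x03 ⊕ 0x9A = 0x99.
Blocks that differ from the original plaintext: P[1], P[2].

P[1] = 0xC9, P[2] = 0x06, P[3] = 0x95, P[4] = 0x99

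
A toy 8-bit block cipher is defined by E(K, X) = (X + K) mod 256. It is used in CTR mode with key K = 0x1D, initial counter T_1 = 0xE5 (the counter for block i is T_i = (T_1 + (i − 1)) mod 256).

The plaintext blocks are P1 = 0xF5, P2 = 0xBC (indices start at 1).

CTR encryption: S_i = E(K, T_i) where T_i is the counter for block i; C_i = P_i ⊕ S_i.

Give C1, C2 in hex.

C1 = 0xF7, C2 = 0xBF

C1: T = 0xE5, S = E(K, T) = 0x02; 0xF5 ⊕ 0x02 = 0xF7.
C2: T = 0xE6, S = E(K, T) = 0x03; 0xBC ⊕ 0x03 = 0xBF.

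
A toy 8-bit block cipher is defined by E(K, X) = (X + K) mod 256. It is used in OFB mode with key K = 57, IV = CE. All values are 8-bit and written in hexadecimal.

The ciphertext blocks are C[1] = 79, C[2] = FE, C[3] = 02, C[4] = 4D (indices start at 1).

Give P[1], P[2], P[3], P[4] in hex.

P[1] = 5C, P[2] = 82, P[3] = D1, P[4] = 67

OFB decryption: S_i = E(K, S_{i−1}) with S_{0} = IV; P_i = C_i ⊕ S_i.
P[1]: S = E(K, CE) = 25; 79 ⊕ 25 = 5C.
P[2]: S = E(K, 25) = 7C; FE ⊕ 7C = 82.
P[3]: S = E(K, 7C) = D3; 02 ⊕ D3 = D1.
P[4]: S = E(K, D3) = 2A; 4D ⊕ 2A = 67.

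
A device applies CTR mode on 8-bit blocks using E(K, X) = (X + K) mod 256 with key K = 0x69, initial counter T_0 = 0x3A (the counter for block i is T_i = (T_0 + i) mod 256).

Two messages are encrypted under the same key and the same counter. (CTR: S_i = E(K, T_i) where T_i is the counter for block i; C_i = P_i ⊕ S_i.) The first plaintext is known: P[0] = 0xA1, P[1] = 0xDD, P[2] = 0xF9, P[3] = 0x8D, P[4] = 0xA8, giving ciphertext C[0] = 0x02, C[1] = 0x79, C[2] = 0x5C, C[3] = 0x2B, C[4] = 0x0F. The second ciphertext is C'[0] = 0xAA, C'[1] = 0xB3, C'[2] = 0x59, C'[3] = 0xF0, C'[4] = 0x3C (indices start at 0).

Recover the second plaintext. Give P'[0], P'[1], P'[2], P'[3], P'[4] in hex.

P'[0] = 0x09, P'[1] = 0x17, P'[2] = 0xFC, P'[3] = 0x56, P'[4] = 0x9B

In CTR with a reused counter, both messages share the same keystream S_i, so C_i ⊕ C'_i = P_i ⊕ P'_i and thus P'_i = P_i ⊕ C_i ⊕ C'_i.
P'[0]: 0xA1 ⊕ 0x02 ⊕ 0xAA = 0x09.
P'[1]: 0xDD ⊕ 0x79 ⊕ 0xB3 = 0x17.
P'[2]: 0xF9 ⊕ 0x5C ⊕ 0x59 = 0xFC.
P'[3]: 0x8D ⊕ 0x2B ⊕ 0xF0 = 0x56.
P'[4]: 0xA8 ⊕ 0x0F ⊕ 0x3C = 0x9B.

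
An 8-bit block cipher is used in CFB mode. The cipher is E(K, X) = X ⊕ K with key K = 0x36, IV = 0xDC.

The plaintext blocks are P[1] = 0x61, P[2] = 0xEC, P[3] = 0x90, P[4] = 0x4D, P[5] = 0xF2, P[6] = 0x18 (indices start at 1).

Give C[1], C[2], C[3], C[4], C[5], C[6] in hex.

CFB encryption: C_i = P_i ⊕ E(K, C_{i−1}), with C_{0} = IV.
C[1]: E(K, 0xDC) = 0xEA; 0x61 ⊕ 0xEA = 0x8B.
C[2]: E(K, 0x8B) = 0xBD; 0xEC ⊕ 0xBD = 0x51.
C[3]: E(K, 0x51) = 0x67; 0x90 ⊕ 0x67 = 0xF7.
C[4]: E(K, 0xF7) = 0xC1; 0x4D ⊕ 0xC1 = 0x8C.
C[5]: E(K, 0x8C) = 0xBA; 0xF2 ⊕ 0xBA = 0x48.
C[6]: E(K, 0x48) = 0x7E; 0x18 ⊕ 0x7E = 0x66.

C[1] = 0x8B, C[2] = 0x51, C[3] = 0xF7, C[4] = 0x8C, C[5] = 0x48, C[6] = 0x66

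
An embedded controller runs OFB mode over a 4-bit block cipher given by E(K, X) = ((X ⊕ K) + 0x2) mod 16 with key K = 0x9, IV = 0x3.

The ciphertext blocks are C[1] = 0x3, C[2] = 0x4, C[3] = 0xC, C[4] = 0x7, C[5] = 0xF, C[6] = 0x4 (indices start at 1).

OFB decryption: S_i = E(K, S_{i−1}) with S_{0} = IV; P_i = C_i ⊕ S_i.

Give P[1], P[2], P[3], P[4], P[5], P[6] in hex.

P[1]: S = E(K, 0x3) = 0xC; 0x3 ⊕ 0xC = 0xF.
P[2]: S = E(K, 0xC) = 0x7; 0x4 ⊕ 0x7 = 0x3.
P[3]: S = E(K, 0x7) = 0x0; 0xC ⊕ 0x0 = 0xC.
P[4]: S = E(K, 0x0) = 0xB; 0x7 ⊕ 0xB = 0xC.
P[5]: S = E(K, 0xB) = 0x4; 0xF ⊕ 0x4 = 0xB.
P[6]: S = E(K, 0x4) = 0xF; 0x4 ⊕ 0xF = 0xB.

P[1] = 0xF, P[2] = 0x3, P[3] = 0xC, P[4] = 0xC, P[5] = 0xB, P[6] = 0xB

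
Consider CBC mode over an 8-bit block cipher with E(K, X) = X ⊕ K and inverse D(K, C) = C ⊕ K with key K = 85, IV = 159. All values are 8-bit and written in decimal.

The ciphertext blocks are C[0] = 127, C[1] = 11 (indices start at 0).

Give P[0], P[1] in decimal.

P[0] = 181, P[1] = 33

CBC decryption: P_i = D(K, C_i) ⊕ C_{i−1}, with C_{−1} = IV.
P[0]: D(K, 127) = 42; 42 ⊕ 159 = 181.
P[1]: D(K, 11) = 94; 94 ⊕ 127 = 33.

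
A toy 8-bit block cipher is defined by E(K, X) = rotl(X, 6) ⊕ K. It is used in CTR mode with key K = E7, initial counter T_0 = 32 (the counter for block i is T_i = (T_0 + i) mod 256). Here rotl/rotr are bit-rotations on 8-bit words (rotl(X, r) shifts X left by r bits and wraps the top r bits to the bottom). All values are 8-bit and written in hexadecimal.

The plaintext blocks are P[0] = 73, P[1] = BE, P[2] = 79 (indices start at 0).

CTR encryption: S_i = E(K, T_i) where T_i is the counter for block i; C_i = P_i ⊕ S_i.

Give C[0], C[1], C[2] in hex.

C[0]: T = 32, S = E(K, T) = 6B; 73 ⊕ 6B = 18.
C[1]: T = 33, S = E(K, T) = 2B; BE ⊕ 2B = 95.
C[2]: T = 34, S = E(K, T) = EA; 79 ⊕ EA = 93.

C[0] = 18, C[1] = 95, C[2] = 93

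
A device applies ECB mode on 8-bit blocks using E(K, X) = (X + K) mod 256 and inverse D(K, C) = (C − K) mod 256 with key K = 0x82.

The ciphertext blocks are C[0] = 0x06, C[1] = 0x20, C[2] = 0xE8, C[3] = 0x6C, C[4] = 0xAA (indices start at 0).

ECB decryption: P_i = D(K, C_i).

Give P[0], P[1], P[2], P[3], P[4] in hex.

P[0]: D(K, 0x06) = 0x84.
P[1]: D(K, 0x20) = 0x9E.
P[2]: D(K, 0xE8) = 0x66.
P[3]: D(K, 0x6C) = 0xEA.
P[4]: D(K, 0xAA) = 0x28.

P[0] = 0x84, P[1] = 0x9E, P[2] = 0x66, P[3] = 0xEA, P[4] = 0x28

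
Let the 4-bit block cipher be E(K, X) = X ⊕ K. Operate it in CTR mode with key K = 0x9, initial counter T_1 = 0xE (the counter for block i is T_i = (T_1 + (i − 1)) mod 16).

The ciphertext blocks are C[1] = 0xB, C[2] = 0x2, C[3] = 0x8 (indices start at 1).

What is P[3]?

P[3] = 0x1

CTR decryption: S_i = E(K, T_i) where T_i is the counter for block i; P_i = C_i ⊕ S_i.
P[3]: T = 0x0, S = E(K, T) = 0x9; 0x8 ⊕ 0x9 = 0x1.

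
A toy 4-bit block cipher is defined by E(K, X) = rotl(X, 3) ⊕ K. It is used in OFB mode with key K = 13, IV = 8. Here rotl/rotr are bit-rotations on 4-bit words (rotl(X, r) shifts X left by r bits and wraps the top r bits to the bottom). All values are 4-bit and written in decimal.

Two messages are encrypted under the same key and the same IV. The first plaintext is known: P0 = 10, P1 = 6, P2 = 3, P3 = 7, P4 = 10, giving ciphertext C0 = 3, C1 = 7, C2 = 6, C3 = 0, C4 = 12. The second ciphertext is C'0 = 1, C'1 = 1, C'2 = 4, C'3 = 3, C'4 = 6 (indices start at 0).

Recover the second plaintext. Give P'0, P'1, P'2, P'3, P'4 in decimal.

P'0 = 8, P'1 = 0, P'2 = 1, P'3 = 4, P'4 = 0

In OFB with a reused IV, both messages share the same keystream S_i, so C_i ⊕ C'_i = P_i ⊕ P'_i and thus P'_i = P_i ⊕ C_i ⊕ C'_i.
P'0: 10 ⊕ 3 ⊕ 1 = 8.
P'1: 6 ⊕ 7 ⊕ 1 = 0.
P'2: 3 ⊕ 6 ⊕ 4 = 1.
P'3: 7 ⊕ 0 ⊕ 3 = 4.
P'4: 10 ⊕ 12 ⊕ 6 = 0.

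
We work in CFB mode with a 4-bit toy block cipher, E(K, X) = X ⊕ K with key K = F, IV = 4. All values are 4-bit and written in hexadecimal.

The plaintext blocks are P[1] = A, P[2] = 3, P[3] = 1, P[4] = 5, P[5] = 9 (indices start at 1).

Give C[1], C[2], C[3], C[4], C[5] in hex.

C[1] = 1, C[2] = D, C[3] = 3, C[4] = 9, C[5] = F

CFB encryption: C_i = P_i ⊕ E(K, C_{i−1}), with C_{0} = IV.
C[1]: E(K, 4) = B; A ⊕ B = 1.
C[2]: E(K, 1) = E; 3 ⊕ E = D.
C[3]: E(K, D) = 2; 1 ⊕ 2 = 3.
C[4]: E(K, 3) = C; 5 ⊕ C = 9.
C[5]: E(K, 9) = 6; 9 ⊕ 6 = F.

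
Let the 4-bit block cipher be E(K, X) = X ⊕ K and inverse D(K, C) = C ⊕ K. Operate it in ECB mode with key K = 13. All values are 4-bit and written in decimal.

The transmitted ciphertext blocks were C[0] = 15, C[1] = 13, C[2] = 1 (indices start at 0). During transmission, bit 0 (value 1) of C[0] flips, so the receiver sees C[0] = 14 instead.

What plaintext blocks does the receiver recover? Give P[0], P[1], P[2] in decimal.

ECB decryption: P_i = D(K, C_i).
Only C[0] changed, to 14. In ECB, a change in C_i affects only P_i. Decrypting the received ciphertext:
P[0]: D(K, 14) = 3.
P[1]: D(K, 13) = 0.
P[2]: D(K, 1) = 12.
Blocks that differ from the original plaintext: P[0].

P[0] = 3, P[1] = 0, P[2] = 12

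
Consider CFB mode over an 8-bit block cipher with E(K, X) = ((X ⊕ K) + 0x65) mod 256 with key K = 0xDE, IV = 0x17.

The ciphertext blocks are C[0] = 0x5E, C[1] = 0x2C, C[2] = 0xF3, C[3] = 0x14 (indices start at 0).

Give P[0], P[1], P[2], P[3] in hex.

CFB decryption: P_i = C_i ⊕ E(K, C_{i−1}), with C_{−1} = IV.
P[0]: E(K, 0x17) = 0x2E; 0x5E ⊕ 0x2E = 0x70.
P[1]: E(K, 0x5E) = 0xE5; 0x2C ⊕ 0xE5 = 0xC9.
P[2]: E(K, 0x2C) = 0x57; 0xF3 ⊕ 0x57 = 0xA4.
P[3]: E(K, 0xF3) = 0x92; 0x14 ⊕ 0x92 = 0x86.

P[0] = 0x70, P[1] = 0xC9, P[2] = 0xA4, P[3] = 0x86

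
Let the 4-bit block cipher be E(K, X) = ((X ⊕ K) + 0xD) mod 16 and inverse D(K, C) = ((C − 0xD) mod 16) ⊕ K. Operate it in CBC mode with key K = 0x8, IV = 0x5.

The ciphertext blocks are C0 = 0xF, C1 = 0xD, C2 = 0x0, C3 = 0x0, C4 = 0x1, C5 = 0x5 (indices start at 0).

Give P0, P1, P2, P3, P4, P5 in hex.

P0 = 0xF, P1 = 0x7, P2 = 0x6, P3 = 0xB, P4 = 0xC, P5 = 0x1

CBC decryption: P_i = D(K, C_i) ⊕ C_{i−1}, with C_{−1} = IV.
P0: D(K, 0xF) = 0xA; 0xA ⊕ 0x5 = 0xF.
P1: D(K, 0xD) = 0x8; 0x8 ⊕ 0xF = 0x7.
P2: D(K, 0x0) = 0xB; 0xB ⊕ 0xD = 0x6.
P3: D(K, 0x0) = 0xB; 0xB ⊕ 0x0 = 0xB.
P4: D(K, 0x1) = 0xC; 0xC ⊕ 0x0 = 0xC.
P5: D(K, 0x5) = 0x0; 0x0 ⊕ 0x1 = 0x1.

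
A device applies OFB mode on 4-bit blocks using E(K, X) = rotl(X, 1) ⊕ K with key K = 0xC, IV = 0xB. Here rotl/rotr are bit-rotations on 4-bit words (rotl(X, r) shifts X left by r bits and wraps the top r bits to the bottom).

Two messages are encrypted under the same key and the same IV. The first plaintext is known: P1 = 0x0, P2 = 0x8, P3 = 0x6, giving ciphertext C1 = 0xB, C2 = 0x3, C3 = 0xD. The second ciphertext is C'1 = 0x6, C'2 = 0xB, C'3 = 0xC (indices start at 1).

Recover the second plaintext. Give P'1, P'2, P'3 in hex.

In OFB with a reused IV, both messages share the same keystream S_i, so C_i ⊕ C'_i = P_i ⊕ P'_i and thus P'_i = P_i ⊕ C_i ⊕ C'_i.
P'1: 0x0 ⊕ 0xB ⊕ 0x6 = 0xD.
P'2: 0x8 ⊕ 0x3 ⊕ 0xB = 0x0.
P'3: 0x6 ⊕ 0xD ⊕ 0xC = 0x7.

P'1 = 0xD, P'2 = 0x0, P'3 = 0x7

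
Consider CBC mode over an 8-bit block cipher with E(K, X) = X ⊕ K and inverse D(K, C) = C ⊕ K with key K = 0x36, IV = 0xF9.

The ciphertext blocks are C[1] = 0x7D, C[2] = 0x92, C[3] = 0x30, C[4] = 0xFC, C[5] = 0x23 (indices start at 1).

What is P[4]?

CBC decryption: P_i = D(K, C_i) ⊕ C_{i−1}, with C_{0} = IV.
P[4]: D(K, 0xFC) = 0xCA; 0xCA ⊕ 0x30 = 0xFA.

P[4] = 0xFA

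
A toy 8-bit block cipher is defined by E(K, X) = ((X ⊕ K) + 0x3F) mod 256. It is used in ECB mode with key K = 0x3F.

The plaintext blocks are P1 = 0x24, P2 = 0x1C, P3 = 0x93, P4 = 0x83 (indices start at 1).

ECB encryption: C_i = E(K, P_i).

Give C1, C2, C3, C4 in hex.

C1 = 0x5A, C2 = 0x62, C3 = 0xEB, C4 = 0xFB

C1: E(K, 0x24) = 0x5A.
C2: E(K, 0x1C) = 0x62.
C3: E(K, 0x93) = 0xEB.
C4: E(K, 0x83) = 0xFB.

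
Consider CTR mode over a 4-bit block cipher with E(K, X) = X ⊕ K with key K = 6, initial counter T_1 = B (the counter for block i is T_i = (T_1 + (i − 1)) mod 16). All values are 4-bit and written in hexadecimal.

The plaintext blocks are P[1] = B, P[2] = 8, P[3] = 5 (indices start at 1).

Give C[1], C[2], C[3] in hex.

C[1] = 6, C[2] = 2, C[3] = E

CTR encryption: S_i = E(K, T_i) where T_i is the counter for block i; C_i = P_i ⊕ S_i.
C[1]: T = B, S = E(K, T) = D; B ⊕ D = 6.
C[2]: T = C, S = E(K, T) = A; 8 ⊕ A = 2.
C[3]: T = D, S = E(K, T) = B; 5 ⊕ B = E.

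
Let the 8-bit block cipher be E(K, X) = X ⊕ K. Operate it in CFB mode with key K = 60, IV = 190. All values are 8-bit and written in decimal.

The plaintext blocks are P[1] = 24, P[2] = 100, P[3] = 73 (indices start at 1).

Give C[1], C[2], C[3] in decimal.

C[1] = 154, C[2] = 194, C[3] = 183

CFB encryption: C_i = P_i ⊕ E(K, C_{i−1}), with C_{0} = IV.
C[1]: E(K, 190) = 130; 24 ⊕ 130 = 154.
C[2]: E(K, 154) = 166; 100 ⊕ 166 = 194.
C[3]: E(K, 194) = 254; 73 ⊕ 254 = 183.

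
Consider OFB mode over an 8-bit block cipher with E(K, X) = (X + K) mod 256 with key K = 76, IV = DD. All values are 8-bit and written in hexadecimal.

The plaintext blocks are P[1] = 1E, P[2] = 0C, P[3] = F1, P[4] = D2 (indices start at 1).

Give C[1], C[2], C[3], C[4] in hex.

OFB encryption: S_i = E(K, S_{i−1}) with S_{0} = IV; C_i = P_i ⊕ S_i.
C[1]: S = E(K, DD) = 53; 1E ⊕ 53 = 4D.
C[2]: S = E(K, 53) = C9; 0C ⊕ C9 = C5.
C[3]: S = E(K, C9) = 3F; F1 ⊕ 3F = CE.
C[4]: S = E(K, 3F) = B5; D2 ⊕ B5 = 67.

C[1] = 4D, C[2] = C5, C[3] = CE, C[4] = 67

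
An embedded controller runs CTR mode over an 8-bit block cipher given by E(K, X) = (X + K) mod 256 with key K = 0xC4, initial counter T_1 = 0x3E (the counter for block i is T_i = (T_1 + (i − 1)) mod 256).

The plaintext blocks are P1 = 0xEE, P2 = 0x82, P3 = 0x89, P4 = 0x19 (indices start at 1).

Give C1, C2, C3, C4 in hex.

CTR encryption: S_i = E(K, T_i) where T_i is the counter for block i; C_i = P_i ⊕ S_i.
C1: T = 0x3E, S = E(K, T) = 0x02; 0xEE ⊕ 0x02 = 0xEC.
C2: T = 0x3F, S = E(K, T) = 0x03; 0x82 ⊕ 0x03 = 0x81.
C3: T = 0x40, S = E(K, T) = 0x04; 0x89 ⊕ 0x04 = 0x8D.
C4: T = 0x41, S = E(K, T) = 0x05; 0x19 ⊕ 0x05 = 0x1C.

C1 = 0xEC, C2 = 0x81, C3 = 0x8D, C4 = 0x1C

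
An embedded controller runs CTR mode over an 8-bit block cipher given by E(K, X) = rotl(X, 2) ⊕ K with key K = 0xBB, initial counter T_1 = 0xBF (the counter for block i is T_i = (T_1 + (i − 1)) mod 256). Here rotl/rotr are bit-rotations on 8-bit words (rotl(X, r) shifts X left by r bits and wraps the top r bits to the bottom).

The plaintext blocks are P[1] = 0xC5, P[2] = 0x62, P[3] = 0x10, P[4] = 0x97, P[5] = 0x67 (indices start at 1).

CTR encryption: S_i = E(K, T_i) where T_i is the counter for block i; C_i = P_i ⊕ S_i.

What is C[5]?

C[5] = 0xD3

C[1]: T = 0xBF, S = E(K, T) = 0x45; 0xC5 ⊕ 0x45 = 0x80.
C[2]: T = 0xC0, S = E(K, T) = 0xB8; 0x62 ⊕ 0xB8 = 0xDA.
C[3]: T = 0xC1, S = E(K, T) = 0xBC; 0x10 ⊕ 0xBC = 0xAC.
C[4]: T = 0xC2, S = E(K, T) = 0xB0; 0x97 ⊕ 0xB0 = 0x27.
C[5]: T = 0xC3, S = E(K, T) = 0xB4; 0x67 ⊕ 0xB4 = 0xD3.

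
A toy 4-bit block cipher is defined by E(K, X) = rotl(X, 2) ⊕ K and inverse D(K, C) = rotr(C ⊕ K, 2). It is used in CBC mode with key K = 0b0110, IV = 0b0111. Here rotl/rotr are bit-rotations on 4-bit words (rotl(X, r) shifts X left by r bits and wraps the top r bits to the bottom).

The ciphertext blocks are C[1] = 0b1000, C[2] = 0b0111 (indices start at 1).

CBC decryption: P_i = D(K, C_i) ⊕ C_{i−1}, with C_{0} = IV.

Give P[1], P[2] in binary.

P[1]: D(K, 0b1000) = 0b1011; 0b1011 ⊕ 0b0111 = 0b1100.
P[2]: D(K, 0b0111) = 0b0100; 0b0100 ⊕ 0b1000 = 0b1100.

P[1] = 0b1100, P[2] = 0b1100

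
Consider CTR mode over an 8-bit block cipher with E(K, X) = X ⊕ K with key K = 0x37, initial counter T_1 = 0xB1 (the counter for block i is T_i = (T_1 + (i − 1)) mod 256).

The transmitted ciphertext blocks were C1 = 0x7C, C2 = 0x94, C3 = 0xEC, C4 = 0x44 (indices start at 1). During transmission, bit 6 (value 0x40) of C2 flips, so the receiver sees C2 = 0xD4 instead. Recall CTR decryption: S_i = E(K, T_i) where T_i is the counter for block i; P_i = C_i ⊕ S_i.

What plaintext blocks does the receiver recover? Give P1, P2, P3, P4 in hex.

Only C2 changed, to 0xD4. In CTR, a change in C_i flips the same bit in P_i only; the keystream is unaffected. Decrypting the received ciphertext:
P1: T = 0xB1, S = E(K, T) = 0x86; 0x7C ⊕ 0x86 = 0xFA.
P2: T = 0xB2, S = E(K, T) = 0x85; 0xD4 ⊕ 0x85 = 0x51.
P3: T = 0xB3, S = E(K, T) = 0x84; 0xEC ⊕ 0x84 = 0x68.
P4: T = 0xB4, S = E(K, T) = 0x83; 0x44 ⊕ 0x83 = 0xC7.
Blocks that differ from the original plaintext: P2.

P1 = 0xFA, P2 = 0x51, P3 = 0x68, P4 = 0xC7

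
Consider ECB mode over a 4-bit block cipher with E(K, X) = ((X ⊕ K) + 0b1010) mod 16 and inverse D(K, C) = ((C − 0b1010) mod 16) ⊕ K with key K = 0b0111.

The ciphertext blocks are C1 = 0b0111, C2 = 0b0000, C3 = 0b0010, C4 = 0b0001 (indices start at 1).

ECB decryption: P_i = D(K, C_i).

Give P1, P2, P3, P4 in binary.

P1: D(K, 0b0111) = 0b1010.
P2: D(K, 0b0000) = 0b0001.
P3: D(K, 0b0010) = 0b1111.
P4: D(K, 0b0001) = 0b0000.

P1 = 0b1010, P2 = 0b0001, P3 = 0b1111, P4 = 0b0000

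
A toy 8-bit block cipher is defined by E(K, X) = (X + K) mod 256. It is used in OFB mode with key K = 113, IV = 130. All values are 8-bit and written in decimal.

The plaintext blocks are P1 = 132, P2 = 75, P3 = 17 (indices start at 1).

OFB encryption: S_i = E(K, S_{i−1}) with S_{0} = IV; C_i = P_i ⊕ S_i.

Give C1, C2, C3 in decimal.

C1 = 119, C2 = 47, C3 = 196

C1: S = E(K, 130) = 243; 132 ⊕ 243 = 119.
C2: S = E(K, 243) = 100; 75 ⊕ 100 = 47.
C3: S = E(K, 100) = 213; 17 ⊕ 213 = 196.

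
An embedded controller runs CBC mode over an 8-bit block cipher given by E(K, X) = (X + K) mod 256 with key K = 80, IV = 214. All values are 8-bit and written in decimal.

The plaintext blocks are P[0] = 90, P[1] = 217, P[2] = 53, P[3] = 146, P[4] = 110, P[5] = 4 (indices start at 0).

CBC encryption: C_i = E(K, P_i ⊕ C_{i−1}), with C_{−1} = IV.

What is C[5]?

C[0]: P[0] ⊕ 214 = 140; E(K, 140) = 220.
C[1]: P[1] ⊕ 220 = 5; E(K, 5) = 85.
C[2]: P[2] ⊕ 85 = 96; E(K, 96) = 176.
C[3]: P[3] ⊕ 176 = 34; E(K, 34) = 114.
C[4]: P[4] ⊕ 114 = 28; E(K, 28) = 108.
C[5]: P[5] ⊕ 108 = 104; E(K, 104) = 184.

C[5] = 184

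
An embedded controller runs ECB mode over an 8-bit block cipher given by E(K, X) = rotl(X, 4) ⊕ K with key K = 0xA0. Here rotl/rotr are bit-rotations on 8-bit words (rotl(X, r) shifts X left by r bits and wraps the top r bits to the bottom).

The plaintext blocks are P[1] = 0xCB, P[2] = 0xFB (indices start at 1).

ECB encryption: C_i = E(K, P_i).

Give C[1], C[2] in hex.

C[1] = 0x1C, C[2] = 0x1F

C[1]: E(K, 0xCB) = 0x1C.
C[2]: E(K, 0xFB) = 0x1F.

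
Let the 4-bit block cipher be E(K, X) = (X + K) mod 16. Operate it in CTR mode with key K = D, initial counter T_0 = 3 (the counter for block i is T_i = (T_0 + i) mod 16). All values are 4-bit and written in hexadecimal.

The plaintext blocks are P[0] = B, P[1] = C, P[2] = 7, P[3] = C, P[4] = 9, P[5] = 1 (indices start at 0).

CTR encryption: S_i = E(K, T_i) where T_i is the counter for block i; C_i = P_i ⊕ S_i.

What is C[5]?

C[5] = 4

C[0]: T = 3, S = E(K, T) = 0; B ⊕ 0 = B.
C[1]: T = 4, S = E(K, T) = 1; C ⊕ 1 = D.
C[2]: T = 5, S = E(K, T) = 2; 7 ⊕ 2 = 5.
C[3]: T = 6, S = E(K, T) = 3; C ⊕ 3 = F.
C[4]: T = 7, S = E(K, T) = 4; 9 ⊕ 4 = D.
C[5]: T = 8, S = E(K, T) = 5; 1 ⊕ 5 = 4.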